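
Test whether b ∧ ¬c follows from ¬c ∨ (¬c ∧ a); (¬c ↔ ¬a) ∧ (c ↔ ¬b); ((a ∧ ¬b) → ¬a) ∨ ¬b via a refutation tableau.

Initial set: {(¬c ∨ (¬c ∧ a)); ((¬c ↔ ¬a) ∧ (c ↔ ¬b)); (((a ∧ ¬b) → ¬a) ∨ ¬b); ¬(b ∧ ¬c)}.
((¬c ↔ ¬a) ∧ (c ↔ ¬b)): α-rule — add (¬c ↔ ¬a), (c ↔ ¬b).
(¬c ∨ (¬c ∧ a)): β-rule — branch into ¬c  //  (¬c ∧ a).
  branch 1 (add ¬c):
    (((a ∧ ¬b) → ¬a) ∨ ¬b): β-rule — branch into ((a ∧ ¬b) → ¬a)  //  ¬b.
      branch 1.1 (add ((a ∧ ¬b) → ¬a)):
        ¬(b ∧ ¬c): β-rule — branch into ¬b  //  ¬¬c.
          branch 1.1.1 (add ¬b):
            (¬c ↔ ¬a): β-rule — branch into ¬c, ¬a  //  ¬¬c, ¬¬a.
              branch 1.1.1.1 (add ¬c, ¬a):
                (c ↔ ¬b): β-rule — branch into c, ¬b  //  ¬c, ¬¬b.
                  branch 1.1.1.1.1 (add c, ¬b):
                    × closes — contains both c and ¬c.
                  branch 1.1.1.1.2 (add ¬c, ¬¬b):
                    × closes — contains both b and ¬b.
              branch 1.1.1.2 (add ¬¬c, ¬¬a):
                × closes — contains both c and ¬c.
          branch 1.1.2 (add ¬¬c):
            × closes — contains both c and ¬c.
      branch 1.2 (add ¬b):
        ¬(b ∧ ¬c): β-rule — branch into ¬b  //  ¬¬c.
          branch 1.2.1 (add ¬b):
            (¬c ↔ ¬a): β-rule — branch into ¬c, ¬a  //  ¬¬c, ¬¬a.
              branch 1.2.1.1 (add ¬c, ¬a):
                (c ↔ ¬b): β-rule — branch into c, ¬b  //  ¬c, ¬¬b.
                  branch 1.2.1.1.1 (add c, ¬b):
                    × closes — contains both c and ¬c.
                  branch 1.2.1.1.2 (add ¬c, ¬¬b):
                    × closes — contains both b and ¬b.
              branch 1.2.1.2 (add ¬¬c, ¬¬a):
                × closes — contains both c and ¬c.
          branch 1.2.2 (add ¬¬c):
            × closes — contains both c and ¬c.
  branch 2 (add (¬c ∧ a)):
    (¬c ∧ a): α-rule — add ¬c, a.
    (((a ∧ ¬b) → ¬a) ∨ ¬b): β-rule — branch into ((a ∧ ¬b) → ¬a)  //  ¬b.
      branch 2.1 (add ((a ∧ ¬b) → ¬a)):
        ¬(b ∧ ¬c): β-rule — branch into ¬b  //  ¬¬c.
          branch 2.1.1 (add ¬b):
            (¬c ↔ ¬a): β-rule — branch into ¬c, ¬a  //  ¬¬c, ¬¬a.
              branch 2.1.1.1 (add ¬c, ¬a):
                × closes — contains both a and ¬a.
              branch 2.1.1.2 (add ¬¬c, ¬¬a):
                × closes — contains both c and ¬c.
          branch 2.1.2 (add ¬¬c):
            × closes — contains both c and ¬c.
      branch 2.2 (add ¬b):
        ¬(b ∧ ¬c): β-rule — branch into ¬b  //  ¬¬c.
          branch 2.2.1 (add ¬b):
            (¬c ↔ ¬a): β-rule — branch into ¬c, ¬a  //  ¬¬c, ¬¬a.
              branch 2.2.1.1 (add ¬c, ¬a):
                × closes — contains both a and ¬a.
              branch 2.2.1.2 (add ¬¬c, ¬¬a):
                × closes — contains both c and ¬c.
          branch 2.2.2 (add ¬¬c):
            × closes — contains both c and ¬c.
All 14 branches close.
Every branch closed, so the premises entail the conclusion.

Yes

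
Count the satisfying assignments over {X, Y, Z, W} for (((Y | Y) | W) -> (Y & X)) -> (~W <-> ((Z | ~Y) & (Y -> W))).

Initial set: {((((Y | Y) | W) -> (Y & X)) -> (~W <-> ((Z | ~Y) & (Y -> W))))}.
((((Y | Y) | W) -> (Y & X)) -> (~W <-> ((Z | ~Y) & (Y -> W)))): β-rule — branch into ~(((Y | Y) | W) -> (Y & X))  //  (~W <-> ((Z | ~Y) & (Y -> W))).
  branch 1 (add ~(((Y | Y) | W) -> (Y & X))):
    ~(((Y | Y) | W) -> (Y & X)): α-rule — add ((Y | Y) | W), ~(Y & X).
    ((Y | Y) | W): β-rule — branch into (Y | Y)  //  W.
      branch 1.1 (add (Y | Y)):
        ~(Y & X): β-rule — branch into ~Y  //  ~X.
          branch 1.1.1 (add ~Y):
            (Y | Y): β-rule — branch into Y  //  Y.
              branch 1.1.1.1 (add Y):
                × closes — contains both Y and ~Y.
              branch 1.1.1.2 (add Y):
                × closes — contains both Y and ~Y.
          branch 1.1.2 (add ~X):
            (Y | Y): β-rule — branch into Y  //  Y.
              branch 1.1.2.1 (add Y):
                ○ open, literals {X=F, Y=T}.
              branch 1.1.2.2 (add Y):
                ○ open, literals {X=F, Y=T}.
      branch 1.2 (add W):
        ~(Y & X): β-rule — branch into ~Y  //  ~X.
          branch 1.2.1 (add ~Y):
            ○ open, literals {W=T, Y=F}.
          branch 1.2.2 (add ~X):
            ○ open, literals {W=T, X=F}.
  branch 2 (add (~W <-> ((Z | ~Y) & (Y -> W)))):
    (~W <-> ((Z | ~Y) & (Y -> W))): β-rule — branch into ~W, ((Z | ~Y) & (Y -> W))  //  ~~W, ~((Z | ~Y) & (Y -> W)).
      branch 2.1 (add ~W, ((Z | ~Y) & (Y -> W))):
        ((Z | ~Y) & (Y -> W)): α-rule — add (Z | ~Y), (Y -> W).
        (Z | ~Y): β-rule — branch into Z  //  ~Y.
          branch 2.1.1 (add Z):
            (Y -> W): β-rule — branch into ~Y  //  W.
              branch 2.1.1.1 (add ~Y):
                ○ open, literals {W=F, Y=F, Z=T}.
              branch 2.1.1.2 (add W):
                × closes — contains both W and ~W.
          branch 2.1.2 (add ~Y):
            (Y -> W): β-rule — branch into ~Y  //  W.
              branch 2.1.2.1 (add ~Y):
                ○ open, literals {W=F, Y=F}.
              branch 2.1.2.2 (add W):
                × closes — contains both W and ~W.
      branch 2.2 (add ~~W, ~((Z | ~Y) & (Y -> W))):
        ~((Z | ~Y) & (Y -> W)): β-rule — branch into ~(Z | ~Y)  //  ~(Y -> W).
          branch 2.2.1 (add ~(Z | ~Y)):
            ~(Z | ~Y): α-rule — add ~Z, ~~Y.
            ○ open, literals {W=T, Y=T, Z=F}.
          branch 2.2.2 (add ~(Y -> W)):
            ~(Y -> W): α-rule — add Y, ~W.
            × closes — contains both W and ~W.
5 branches closed, 7 open.
Each open branch fixes some atoms; the unmentioned ones are free. Counting distinct full assignments: branch {X=F, Y=T} (Z, W) contributes 4 new; branch {X=F, Y=T} (Z, W) contributes 0 new; branch {W=T, Y=F} (X, Z) contributes 4 new; branch {W=T, X=F} (Y, Z) contributes 0 new; branch {W=F, Y=F, Z=T} (X) contributes 2 new; branch {W=F, Y=F} (X, Z) contributes 2 new; branch {W=T, Y=T, Z=F} (X) contributes 1 new. Total: 13.

13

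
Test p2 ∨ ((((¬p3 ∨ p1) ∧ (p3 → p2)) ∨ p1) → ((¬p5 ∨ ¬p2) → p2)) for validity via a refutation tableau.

Not valid

Assume the negation and expand:
Initial set: {¬(p2 ∨ ((((¬p3 ∨ p1) ∧ (p3 → p2)) ∨ p1) → ((¬p5 ∨ ¬p2) → p2)))}.
¬(p2 ∨ ((((¬p3 ∨ p1) ∧ (p3 → p2)) ∨ p1) → ((¬p5 ∨ ¬p2) → p2))): α-rule — add ¬p2, ¬((((¬p3 ∨ p1) ∧ (p3 → p2)) ∨ p1) → ((¬p5 ∨ ¬p2) → p2)).
¬((((¬p3 ∨ p1) ∧ (p3 → p2)) ∨ p1) → ((¬p5 ∨ ¬p2) → p2)): α-rule — add (((¬p3 ∨ p1) ∧ (p3 → p2)) ∨ p1), ¬((¬p5 ∨ ¬p2) → p2).
¬((¬p5 ∨ ¬p2) → p2): α-rule — add (¬p5 ∨ ¬p2), ¬p2.
(((¬p3 ∨ p1) ∧ (p3 → p2)) ∨ p1): β-rule — branch into ((¬p3 ∨ p1) ∧ (p3 → p2))  //  p1.
  branch 1 (add ((¬p3 ∨ p1) ∧ (p3 → p2))):
    ((¬p3 ∨ p1) ∧ (p3 → p2)): α-rule — add (¬p3 ∨ p1), (p3 → p2).
    (¬p5 ∨ ¬p2): β-rule — branch into ¬p5  //  ¬p2.
      branch 1.1 (add ¬p5):
        (¬p3 ∨ p1): β-rule — branch into ¬p3  //  p1.
          branch 1.1.1 (add ¬p3):
            (p3 → p2): β-rule — branch into ¬p3  //  p2.
              branch 1.1.1.1 (add ¬p3):
                ○ open, literals {p2=F, p3=F, p5=F}.
              branch 1.1.1.2 (add p2):
                × closes — contains both p2 and ¬p2.
          branch 1.1.2 (add p1):
            (p3 → p2): β-rule — branch into ¬p3  //  p2.
              branch 1.1.2.1 (add ¬p3):
                ○ open, literals {p1=T, p2=F, p3=F, p5=F}.
              branch 1.1.2.2 (add p2):
                × closes — contains both p2 and ¬p2.
      branch 1.2 (add ¬p2):
        (¬p3 ∨ p1): β-rule — branch into ¬p3  //  p1.
          branch 1.2.1 (add ¬p3):
            (p3 → p2): β-rule — branch into ¬p3  //  p2.
              branch 1.2.1.1 (add ¬p3):
                ○ open, literals {p2=F, p3=F}.
              branch 1.2.1.2 (add p2):
                × closes — contains both p2 and ¬p2.
          branch 1.2.2 (add p1):
            (p3 → p2): β-rule — branch into ¬p3  //  p2.
              branch 1.2.2.1 (add ¬p3):
                ○ open, literals {p1=T, p2=F, p3=F}.
              branch 1.2.2.2 (add p2):
                × closes — contains both p2 and ¬p2.
  branch 2 (add p1):
    (¬p5 ∨ ¬p2): β-rule — branch into ¬p5  //  ¬p2.
      branch 2.1 (add ¬p5):
        ○ open, literals {p1=T, p2=F, p5=F}.
      branch 2.2 (add ¬p2):
        ○ open, literals {p1=T, p2=F}.
4 branches closed, 6 open.
An open branch gives a countermodel: p2=F, p3=F, p5=F (unmentioned atoms arbitrary); under it the original formula is false.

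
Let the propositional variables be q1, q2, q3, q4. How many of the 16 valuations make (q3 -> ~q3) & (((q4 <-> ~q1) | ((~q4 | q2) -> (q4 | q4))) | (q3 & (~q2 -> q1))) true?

Initial set: {((q3 -> ~q3) & (((q4 <-> ~q1) | ((~q4 | q2) -> (q4 | q4))) | (q3 & (~q2 -> q1))))}.
((q3 -> ~q3) & (((q4 <-> ~q1) | ((~q4 | q2) -> (q4 | q4))) | (q3 & (~q2 -> q1)))): α-rule — add (q3 -> ~q3), (((q4 <-> ~q1) | ((~q4 | q2) -> (q4 | q4))) | (q3 & (~q2 -> q1))).
(q3 -> ~q3): β-rule — branch into ~q3  //  ~q3.
  branch 1 (add ~q3):
    (((q4 <-> ~q1) | ((~q4 | q2) -> (q4 | q4))) | (q3 & (~q2 -> q1))): β-rule — branch into ((q4 <-> ~q1) | ((~q4 | q2) -> (q4 | q4)))  //  (q3 & (~q2 -> q1)).
      branch 1.1 (add ((q4 <-> ~q1) | ((~q4 | q2) -> (q4 | q4)))):
        ((q4 <-> ~q1) | ((~q4 | q2) -> (q4 | q4))): β-rule — branch into (q4 <-> ~q1)  //  ((~q4 | q2) -> (q4 | q4)).
          branch 1.1.1 (add (q4 <-> ~q1)):
            (q4 <-> ~q1): β-rule — branch into q4, ~q1  //  ~q4, ~~q1.
              branch 1.1.1.1 (add q4, ~q1):
                ○ open, literals {q1=F, q3=F, q4=T}.
              branch 1.1.1.2 (add ~q4, ~~q1):
                ○ open, literals {q1=T, q3=F, q4=F}.
          branch 1.1.2 (add ((~q4 | q2) -> (q4 | q4))):
            ((~q4 | q2) -> (q4 | q4)): β-rule — branch into ~(~q4 | q2)  //  (q4 | q4).
              branch 1.1.2.1 (add ~(~q4 | q2)):
                ~(~q4 | q2): α-rule — add ~~q4, ~q2.
                ○ open, literals {q2=F, q3=F, q4=T}.
              branch 1.1.2.2 (add (q4 | q4)):
                (q4 | q4): β-rule — branch into q4  //  q4.
                  branch 1.1.2.2.1 (add q4):
                    ○ open, literals {q3=F, q4=T}.
                  branch 1.1.2.2.2 (add q4):
                    ○ open, literals {q3=F, q4=T}.
      branch 1.2 (add (q3 & (~q2 -> q1))):
        (q3 & (~q2 -> q1)): α-rule — add q3, (~q2 -> q1).
        × closes — contains both q3 and ~q3.
  branch 2 (add ~q3):
    (((q4 <-> ~q1) | ((~q4 | q2) -> (q4 | q4))) | (q3 & (~q2 -> q1))): β-rule — branch into ((q4 <-> ~q1) | ((~q4 | q2) -> (q4 | q4)))  //  (q3 & (~q2 -> q1)).
      branch 2.1 (add ((q4 <-> ~q1) | ((~q4 | q2) -> (q4 | q4)))):
        ((q4 <-> ~q1) | ((~q4 | q2) -> (q4 | q4))): β-rule — branch into (q4 <-> ~q1)  //  ((~q4 | q2) -> (q4 | q4)).
          branch 2.1.1 (add (q4 <-> ~q1)):
            (q4 <-> ~q1): β-rule — branch into q4, ~q1  //  ~q4, ~~q1.
              branch 2.1.1.1 (add q4, ~q1):
                ○ open, literals {q1=F, q3=F, q4=T}.
              branch 2.1.1.2 (add ~q4, ~~q1):
                ○ open, literals {q1=T, q3=F, q4=F}.
          branch 2.1.2 (add ((~q4 | q2) -> (q4 | q4))):
            ((~q4 | q2) -> (q4 | q4)): β-rule — branch into ~(~q4 | q2)  //  (q4 | q4).
              branch 2.1.2.1 (add ~(~q4 | q2)):
                ~(~q4 | q2): α-rule — add ~~q4, ~q2.
                ○ open, literals {q2=F, q3=F, q4=T}.
              branch 2.1.2.2 (add (q4 | q4)):
                (q4 | q4): β-rule — branch into q4  //  q4.
                  branch 2.1.2.2.1 (add q4):
                    ○ open, literals {q3=F, q4=T}.
                  branch 2.1.2.2.2 (add q4):
                    ○ open, literals {q3=F, q4=T}.
      branch 2.2 (add (q3 & (~q2 -> q1))):
        (q3 & (~q2 -> q1)): α-rule — add q3, (~q2 -> q1).
        × closes — contains both q3 and ~q3.
2 branches closed, 10 open.
Each open branch fixes some atoms; the unmentioned ones are free. Counting distinct full assignments: branch {q1=F, q3=F, q4=T} (q2) contributes 2 new; branch {q1=T, q3=F, q4=F} (q2) contributes 2 new; branch {q2=F, q3=F, q4=T} (q1) contributes 1 new; branch {q3=F, q4=T} (q1, q2) contributes 1 new; branch {q3=F, q4=T} (q1, q2) contributes 0 new; branch {q1=F, q3=F, q4=T} (q2) contributes 0 new; branch {q1=T, q3=F, q4=F} (q2) contributes 0 new; branch {q2=F, q3=F, q4=T} (q1) contributes 0 new; branch {q3=F, q4=T} (q1, q2) contributes 0 new; branch {q3=F, q4=T} (q1, q2) contributes 0 new. Total: 6.

6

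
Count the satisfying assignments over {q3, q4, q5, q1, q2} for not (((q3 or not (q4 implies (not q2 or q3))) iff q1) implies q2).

Initial set: {not (((q3 or not (q4 implies (not q2 or q3))) iff q1) implies q2)}.
not (((q3 or not (q4 implies (not q2 or q3))) iff q1) implies q2): α-rule — add ((q3 or not (q4 implies (not q2 or q3))) iff q1), not q2.
((q3 or not (q4 implies (not q2 or q3))) iff q1): β-rule — branch into (q3 or not (q4 implies (not q2 or q3))), q1  //  not (q3 or not (q4 implies (not q2 or q3))), not q1.
  branch 1 (add (q3 or not (q4 implies (not q2 or q3))), q1):
    (q3 or not (q4 implies (not q2 or q3))): β-rule — branch into q3  //  not (q4 implies (not q2 or q3)).
      branch 1.1 (add q3):
        ○ open, literals {q1=true, q2=false, q3=true}.
      branch 1.2 (add not (q4 implies (not q2 or q3))):
        not (q4 implies (not q2 or q3)): α-rule — add q4, not (not q2 or q3).
        not (not q2 or q3): α-rule — add not not q2, not q3.
        × closes — contains both q2 and not q2.
  branch 2 (add not (q3 or not (q4 implies (not q2 or q3))), not q1):
    not (q3 or not (q4 implies (not q2 or q3))): α-rule — add not q3, not not (q4 implies (not q2 or q3)).
    not not (q4 implies (not q2 or q3)): β-rule — branch into not q4  //  (not q2 or q3).
      branch 2.1 (add not q4):
        ○ open, literals {q1=false, q2=false, q3=false, q4=false}.
      branch 2.2 (add (not q2 or q3)):
        (not q2 or q3): β-rule — branch into not q2  //  q3.
          branch 2.2.1 (add not q2):
            ○ open, literals {q1=false, q2=false, q3=false}.
          branch 2.2.2 (add q3):
            × closes — contains both q3 and not q3.
2 branches closed, 3 open.
Each open branch fixes some atoms; the unmentioned ones are free. Counting distinct full assignments: branch {q1=true, q2=false, q3=true} (q4, q5) contributes 4 new; branch {q1=false, q2=false, q3=false, q4=false} (q5) contributes 2 new; branch {q1=false, q2=false, q3=false} (q4, q5) contributes 2 new. Total: 8.

8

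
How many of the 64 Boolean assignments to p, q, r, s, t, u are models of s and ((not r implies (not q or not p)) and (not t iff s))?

14

Initial set: {(s and ((not r implies (not q or not p)) and (not t iff s)))}.
(s and ((not r implies (not q or not p)) and (not t iff s))): α-rule — add s, ((not r implies (not q or not p)) and (not t iff s)).
((not r implies (not q or not p)) and (not t iff s)): α-rule — add (not r implies (not q or not p)), (not t iff s).
(not r implies (not q or not p)): β-rule — branch into not not r  //  (not q or not p).
  branch 1 (add not not r):
    (not t iff s): β-rule — branch into not t, s  //  not not t, not s.
      branch 1.1 (add not t, s):
        ○ open, literals {r=true, s=true, t=false}.
      branch 1.2 (add not not t, not s):
        × closes — contains both s and not s.
  branch 2 (add (not q or not p)):
    (not t iff s): β-rule — branch into not t, s  //  not not t, not s.
      branch 2.1 (add not t, s):
        (not q or not p): β-rule — branch into not q  //  not p.
          branch 2.1.1 (add not q):
            ○ open, literals {q=false, s=true, t=false}.
          branch 2.1.2 (add not p):
            ○ open, literals {p=false, s=true, t=false}.
      branch 2.2 (add not not t, not s):
        × closes — contains both s and not s.
2 branches closed, 3 open.
Each open branch fixes some atoms; the unmentioned ones are free. Counting distinct full assignments: branch {r=true, s=true, t=false} (p, q, u) contributes 8 new; branch {q=false, s=true, t=false} (p, r, u) contributes 4 new; branch {p=false, s=true, t=false} (q, r, u) contributes 2 new. Total: 14.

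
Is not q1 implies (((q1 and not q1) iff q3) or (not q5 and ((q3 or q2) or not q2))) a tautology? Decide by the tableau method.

Not valid

Assume the negation and expand:
Initial set: {not (not q1 implies (((q1 and not q1) iff q3) or (not q5 and ((q3 or q2) or not q2))))}.
not (not q1 implies (((q1 and not q1) iff q3) or (not q5 and ((q3 or q2) or not q2)))): α-rule — add not q1, not (((q1 and not q1) iff q3) or (not q5 and ((q3 or q2) or not q2))).
not (((q1 and not q1) iff q3) or (not q5 and ((q3 or q2) or not q2))): α-rule — add not ((q1 and not q1) iff q3), not (not q5 and ((q3 or q2) or not q2)).
not ((q1 and not q1) iff q3): β-rule — branch into (q1 and not q1), not q3  //  not (q1 and not q1), q3.
  branch 1 (add (q1 and not q1), not q3):
    (q1 and not q1): α-rule — add q1, not q1.
    × closes — contains both q1 and not q1.
  branch 2 (add not (q1 and not q1), q3):
    not (not q5 and ((q3 or q2) or not q2)): β-rule — branch into not not q5  //  not ((q3 or q2) or not q2).
      branch 2.1 (add not not q5):
        not (q1 and not q1): β-rule — branch into not q1  //  not not q1.
          branch 2.1.1 (add not q1):
            ○ open, literals {q1=F, q3=T, q5=T}.
          branch 2.1.2 (add not not q1):
            × closes — contains both q1 and not q1.
      branch 2.2 (add not ((q3 or q2) or not q2)):
        not ((q3 or q2) or not q2): α-rule — add not (q3 or q2), not not q2.
        not (q3 or q2): α-rule — add not q3, not q2.
        × closes — contains both q3 and not q3.
3 branches closed, 1 open.
An open branch gives a countermodel: q1=F, q3=T, q5=T (unmentioned atoms arbitrary); under it the original formula is false.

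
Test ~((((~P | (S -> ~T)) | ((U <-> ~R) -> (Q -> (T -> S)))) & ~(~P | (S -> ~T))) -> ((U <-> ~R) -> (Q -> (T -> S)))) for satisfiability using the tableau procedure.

Initial set: {~((((~P | (S -> ~T)) | ((U <-> ~R) -> (Q -> (T -> S)))) & ~(~P | (S -> ~T))) -> ((U <-> ~R) -> (Q -> (T -> S))))}.
~((((~P | (S -> ~T)) | ((U <-> ~R) -> (Q -> (T -> S)))) & ~(~P | (S -> ~T))) -> ((U <-> ~R) -> (Q -> (T -> S)))): α-rule — add (((~P | (S -> ~T)) | ((U <-> ~R) -> (Q -> (T -> S)))) & ~(~P | (S -> ~T))), ~((U <-> ~R) -> (Q -> (T -> S))).
(((~P | (S -> ~T)) | ((U <-> ~R) -> (Q -> (T -> S)))) & ~(~P | (S -> ~T))): α-rule — add ((~P | (S -> ~T)) | ((U <-> ~R) -> (Q -> (T -> S)))), ~(~P | (S -> ~T)).
~((U <-> ~R) -> (Q -> (T -> S))): α-rule — add (U <-> ~R), ~(Q -> (T -> S)).
~(~P | (S -> ~T)): α-rule — add ~~P, ~(S -> ~T).
~(Q -> (T -> S)): α-rule — add Q, ~(T -> S).
~(S -> ~T): α-rule — add S, ~~T.
~(T -> S): α-rule — add T, ~S.
× closes — contains both S and ~S.
All 1 branch closes.
Every branch closed; the formula is unsatisfiable.

Unsatisfiable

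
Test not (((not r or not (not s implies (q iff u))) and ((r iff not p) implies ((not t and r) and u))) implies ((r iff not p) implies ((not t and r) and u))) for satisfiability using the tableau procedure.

Initial set: {T not (((not r or not (not s implies (q iff u))) and ((r iff not p) implies ((not t and r) and u))) implies ((r iff not p) implies ((not t and r) and u)))}.
T not (((not r or not (not s implies (q iff u))) and ((r iff not p) implies ((not t and r) and u))) implies ((r iff not p) implies ((not t and r) and u))): α-rule — add T ((not r or not (not s implies (q iff u))) and ((r iff not p) implies ((not t and r) and u))), F ((r iff not p) implies ((not t and r) and u)).
T ((not r or not (not s implies (q iff u))) and ((r iff not p) implies ((not t and r) and u))): α-rule — add T (not r or not (not s implies (q iff u))), T ((r iff not p) implies ((not t and r) and u)).
F ((r iff not p) implies ((not t and r) and u)): α-rule — add T (r iff not p), F ((not t and r) and u).
T (not r or not (not s implies (q iff u))): β-rule — branch into T not r  //  T not (not s implies (q iff u)).
  branch 1 (add T not r):
    T ((r iff not p) implies ((not t and r) and u)): β-rule — branch into F (r iff not p)  //  T ((not t and r) and u).
      branch 1.1 (add F (r iff not p)):
        T (r iff not p): β-rule — branch into T r, T not p  //  F r, F not p.
          branch 1.1.1 (add T r, T not p):
            × closes — contains both r and not r.
          branch 1.1.2 (add F r, F not p):
            F ((not t and r) and u): β-rule — branch into F (not t and r)  //  F u.
              branch 1.1.2.1 (add F (not t and r)):
                F (r iff not p): β-rule — branch into T r, F not p  //  F r, T not p.
                  branch 1.1.2.1.1 (add T r, F not p):
                    × closes — contains both r and not r.
                  branch 1.1.2.1.2 (add F r, T not p):
                    × closes — contains both p and not p.
              branch 1.1.2.2 (add F u):
                F (r iff not p): β-rule — branch into T r, F not p  //  F r, T not p.
                  branch 1.1.2.2.1 (add T r, F not p):
                    × closes — contains both r and not r.
                  branch 1.1.2.2.2 (add F r, T not p):
                    × closes — contains both p and not p.
      branch 1.2 (add T ((not t and r) and u)):
        T ((not t and r) and u): α-rule — add T (not t and r), T u.
        T (not t and r): α-rule — add T not t, T r.
        × closes — contains both r and not r.
  branch 2 (add T not (not s implies (q iff u))):
    T not (not s implies (q iff u)): α-rule — add T not s, F (q iff u).
    T ((r iff not p) implies ((not t and r) and u)): β-rule — branch into F (r iff not p)  //  T ((not t and r) and u).
      branch 2.1 (add F (r iff not p)):
        T (r iff not p): β-rule — branch into T r, T not p  //  F r, F not p.
          branch 2.1.1 (add T r, T not p):
            F ((not t and r) and u): β-rule — branch into F (not t and r)  //  F u.
              branch 2.1.1.1 (add F (not t and r)):
                F (q iff u): β-rule — branch into T q, F u  //  F q, T u.
                  branch 2.1.1.1.1 (add T q, F u):
                    F (r iff not p): β-rule — branch into T r, F not p  //  F r, T not p.
                      branch 2.1.1.1.1.1 (add T r, F not p):
                        × closes — contains both p and not p.
                      branch 2.1.1.1.1.2 (add F r, T not p):
                        × closes — contains both r and not r.
                  branch 2.1.1.1.2 (add F q, T u):
                    F (r iff not p): β-rule — branch into T r, F not p  //  F r, T not p.
                      branch 2.1.1.1.2.1 (add T r, F not p):
                        × closes — contains both p and not p.
                      branch 2.1.1.1.2.2 (add F r, T not p):
                        × closes — contains both r and not r.
              branch 2.1.1.2 (add F u):
                F (q iff u): β-rule — branch into T q, F u  //  F q, T u.
                  branch 2.1.1.2.1 (add T q, F u):
                    F (r iff not p): β-rule — branch into T r, F not p  //  F r, T not p.
                      branch 2.1.1.2.1.1 (add T r, F not p):
                        × closes — contains both p and not p.
                      branch 2.1.1.2.1.2 (add F r, T not p):
                        × closes — contains both r and not r.
                  branch 2.1.1.2.2 (add F q, T u):
                    × closes — contains both u and not u.
          branch 2.1.2 (add F r, F not p):
            F ((not t and r) and u): β-rule — branch into F (not t and r)  //  F u.
              branch 2.1.2.1 (add F (not t and r)):
                F (q iff u): β-rule — branch into T q, F u  //  F q, T u.
                  branch 2.1.2.1.1 (add T q, F u):
                    F (r iff not p): β-rule — branch into T r, F not p  //  F r, T not p.
                      branch 2.1.2.1.1.1 (add T r, F not p):
                        × closes — contains both r and not r.
                      branch 2.1.2.1.1.2 (add F r, T not p):
                        × closes — contains both p and not p.
                  branch 2.1.2.1.2 (add F q, T u):
                    F (r iff not p): β-rule — branch into T r, F not p  //  F r, T not p.
                      branch 2.1.2.1.2.1 (add T r, F not p):
                        × closes — contains both r and not r.
                      branch 2.1.2.1.2.2 (add F r, T not p):
                        × closes — contains both p and not p.
              branch 2.1.2.2 (add F u):
                F (q iff u): β-rule — branch into T q, F u  //  F q, T u.
                  branch 2.1.2.2.1 (add T q, F u):
                    F (r iff not p): β-rule — branch into T r, F not p  //  F r, T not p.
                      branch 2.1.2.2.1.1 (add T r, F not p):
                        × closes — contains both r and not r.
                      branch 2.1.2.2.1.2 (add F r, T not p):
                        × closes — contains both p and not p.
                  branch 2.1.2.2.2 (add F q, T u):
                    × closes — contains both u and not u.
      branch 2.2 (add T ((not t and r) and u)):
        T ((not t and r) and u): α-rule — add T (not t and r), T u.
        T (not t and r): α-rule — add T not t, T r.
        T (r iff not p): β-rule — branch into T r, T not p  //  F r, F not p.
          branch 2.2.1 (add T r, T not p):
            F ((not t and r) and u): β-rule — branch into F (not t and r)  //  F u.
              branch 2.2.1.1 (add F (not t and r)):
                F (q iff u): β-rule — branch into T q, F u  //  F q, T u.
                  branch 2.2.1.1.1 (add T q, F u):
                    × closes — contains both u and not u.
                  branch 2.2.1.1.2 (add F q, T u):
                    F (not t and r): β-rule — branch into F not t  //  F r.
                      branch 2.2.1.1.2.1 (add F not t):
                        × closes — contains both t and not t.
                      branch 2.2.1.1.2.2 (add F r):
                        × closes — contains both r and not r.
              branch 2.2.1.2 (add F u):
                × closes — contains both u and not u.
          branch 2.2.2 (add F r, F not p):
            × closes — contains both r and not r.
All 25 branches close.
Every branch closed; the formula is unsatisfiable.

Unsatisfiable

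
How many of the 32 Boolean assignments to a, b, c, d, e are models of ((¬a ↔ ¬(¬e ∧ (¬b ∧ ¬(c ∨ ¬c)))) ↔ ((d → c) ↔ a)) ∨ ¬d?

Initial set: {(((¬a ↔ ¬(¬e ∧ (¬b ∧ ¬(c ∨ ¬c)))) ↔ ((d → c) ↔ a)) ∨ ¬d)}.
(((¬a ↔ ¬(¬e ∧ (¬b ∧ ¬(c ∨ ¬c)))) ↔ ((d → c) ↔ a)) ∨ ¬d): β-rule — branch into ((¬a ↔ ¬(¬e ∧ (¬b ∧ ¬(c ∨ ¬c)))) ↔ ((d → c) ↔ a))  //  ¬d.
  branch 1 (add ((¬a ↔ ¬(¬e ∧ (¬b ∧ ¬(c ∨ ¬c)))) ↔ ((d → c) ↔ a))):
    ((¬a ↔ ¬(¬e ∧ (¬b ∧ ¬(c ∨ ¬c)))) ↔ ((d → c) ↔ a)): β-rule — branch into (¬a ↔ ¬(¬e ∧ (¬b ∧ ¬(c ∨ ¬c)))), ((d → c) ↔ a)  //  ¬(¬a ↔ ¬(¬e ∧ (¬b ∧ ¬(c ∨ ¬c)))), ¬((d → c) ↔ a).
      branch 1.1 (add (¬a ↔ ¬(¬e ∧ (¬b ∧ ¬(c ∨ ¬c)))), ((d → c) ↔ a)):
        (¬a ↔ ¬(¬e ∧ (¬b ∧ ¬(c ∨ ¬c)))): β-rule — branch into ¬a, ¬(¬e ∧ (¬b ∧ ¬(c ∨ ¬c)))  //  ¬¬a, ¬¬(¬e ∧ (¬b ∧ ¬(c ∨ ¬c))).
          branch 1.1.1 (add ¬a, ¬(¬e ∧ (¬b ∧ ¬(c ∨ ¬c)))):
            ((d → c) ↔ a): β-rule — branch into (d → c), a  //  ¬(d → c), ¬a.
              branch 1.1.1.1 (add (d → c), a):
                × closes — contains both a and ¬a.
              branch 1.1.1.2 (add ¬(d → c), ¬a):
                ¬(d → c): α-rule — add d, ¬c.
                ¬(¬e ∧ (¬b ∧ ¬(c ∨ ¬c))): β-rule — branch into ¬¬e  //  ¬(¬b ∧ ¬(c ∨ ¬c)).
                  branch 1.1.1.2.1 (add ¬¬e):
                    ○ open, literals {a=0, c=0, d=1, e=1}.
                  branch 1.1.1.2.2 (add ¬(¬b ∧ ¬(c ∨ ¬c))):
                    ¬(¬b ∧ ¬(c ∨ ¬c)): β-rule — branch into ¬¬b  //  ¬¬(c ∨ ¬c).
                      branch 1.1.1.2.2.1 (add ¬¬b):
                        ○ open, literals {a=0, b=1, c=0, d=1}.
                      branch 1.1.1.2.2.2 (add ¬¬(c ∨ ¬c)):
                        ¬¬(c ∨ ¬c): β-rule — branch into c  //  ¬c.
                          branch 1.1.1.2.2.2.1 (add c):
                            × closes — contains both c and ¬c.
                          branch 1.1.1.2.2.2.2 (add ¬c):
                            ○ open, literals {a=0, c=0, d=1}.
          branch 1.1.2 (add ¬¬a, ¬¬(¬e ∧ (¬b ∧ ¬(c ∨ ¬c)))):
            ¬¬(¬e ∧ (¬b ∧ ¬(c ∨ ¬c))): α-rule — add ¬e, (¬b ∧ ¬(c ∨ ¬c)).
            (¬b ∧ ¬(c ∨ ¬c)): α-rule — add ¬b, ¬(c ∨ ¬c).
            ¬(c ∨ ¬c): α-rule — add ¬c, ¬¬c.
            × closes — contains both c and ¬c.
      branch 1.2 (add ¬(¬a ↔ ¬(¬e ∧ (¬b ∧ ¬(c ∨ ¬c)))), ¬((d → c) ↔ a)):
        ¬(¬a ↔ ¬(¬e ∧ (¬b ∧ ¬(c ∨ ¬c)))): β-rule — branch into ¬a, ¬¬(¬e ∧ (¬b ∧ ¬(c ∨ ¬c)))  //  ¬¬a, ¬(¬e ∧ (¬b ∧ ¬(c ∨ ¬c))).
          branch 1.2.1 (add ¬a, ¬¬(¬e ∧ (¬b ∧ ¬(c ∨ ¬c)))):
            ¬¬(¬e ∧ (¬b ∧ ¬(c ∨ ¬c))): α-rule — add ¬e, (¬b ∧ ¬(c ∨ ¬c)).
            (¬b ∧ ¬(c ∨ ¬c)): α-rule — add ¬b, ¬(c ∨ ¬c).
            ¬(c ∨ ¬c): α-rule — add ¬c, ¬¬c.
            × closes — contains both c and ¬c.
          branch 1.2.2 (add ¬¬a, ¬(¬e ∧ (¬b ∧ ¬(c ∨ ¬c)))):
            ¬((d → c) ↔ a): β-rule — branch into (d → c), ¬a  //  ¬(d → c), a.
              branch 1.2.2.1 (add (d → c), ¬a):
                × closes — contains both a and ¬a.
              branch 1.2.2.2 (add ¬(d → c), a):
                ¬(d → c): α-rule — add d, ¬c.
                ¬(¬e ∧ (¬b ∧ ¬(c ∨ ¬c))): β-rule — branch into ¬¬e  //  ¬(¬b ∧ ¬(c ∨ ¬c)).
                  branch 1.2.2.2.1 (add ¬¬e):
                    ○ open, literals {a=1, c=0, d=1, e=1}.
                  branch 1.2.2.2.2 (add ¬(¬b ∧ ¬(c ∨ ¬c))):
                    ¬(¬b ∧ ¬(c ∨ ¬c)): β-rule — branch into ¬¬b  //  ¬¬(c ∨ ¬c).
                      branch 1.2.2.2.2.1 (add ¬¬b):
                        ○ open, literals {a=1, b=1, c=0, d=1}.
                      branch 1.2.2.2.2.2 (add ¬¬(c ∨ ¬c)):
                        ¬¬(c ∨ ¬c): β-rule — branch into c  //  ¬c.
                          branch 1.2.2.2.2.2.1 (add c):
                            × closes — contains both c and ¬c.
                          branch 1.2.2.2.2.2.2 (add ¬c):
                            ○ open, literals {a=1, c=0, d=1}.
  branch 2 (add ¬d):
    ○ open, literals {d=0}.
6 branches closed, 7 open.
Each open branch fixes some atoms; the unmentioned ones are free. Counting distinct full assignments: branch {a=0, c=0, d=1, e=1} (b) contributes 2 new; branch {a=0, b=1, c=0, d=1} (e) contributes 1 new; branch {a=0, c=0, d=1} (b, e) contributes 1 new; branch {a=1, c=0, d=1, e=1} (b) contributes 2 new; branch {a=1, b=1, c=0, d=1} (e) contributes 1 new; branch {a=1, c=0, d=1} (b, e) contributes 1 new; branch {d=0} (a, b, c, e) contributes 16 new. Total: 24.

24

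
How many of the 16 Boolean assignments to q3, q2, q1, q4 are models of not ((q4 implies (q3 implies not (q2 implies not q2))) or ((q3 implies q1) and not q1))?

2

Initial set: {T not ((q4 implies (q3 implies not (q2 implies not q2))) or ((q3 implies q1) and not q1))}.
T not ((q4 implies (q3 implies not (q2 implies not q2))) or ((q3 implies q1) and not q1)): α-rule — add F (q4 implies (q3 implies not (q2 implies not q2))), F ((q3 implies q1) and not q1).
F (q4 implies (q3 implies not (q2 implies not q2))): α-rule — add T q4, F (q3 implies not (q2 implies not q2)).
F (q3 implies not (q2 implies not q2)): α-rule — add T q3, F not (q2 implies not q2).
F ((q3 implies q1) and not q1): β-rule — branch into F (q3 implies q1)  //  F not q1.
  branch 1 (add F (q3 implies q1)):
    F (q3 implies q1): α-rule — add T q3, F q1.
    F not (q2 implies not q2): β-rule — branch into F q2  //  T not q2.
      branch 1.1 (add F q2):
        ○ open, literals {q1=0, q2=0, q3=1, q4=1}.
      branch 1.2 (add T not q2):
        ○ open, literals {q1=0, q2=0, q3=1, q4=1}.
  branch 2 (add F not q1):
    F not (q2 implies not q2): β-rule — branch into F q2  //  T not q2.
      branch 2.1 (add F q2):
        ○ open, literals {q1=1, q2=0, q3=1, q4=1}.
      branch 2.2 (add T not q2):
        ○ open, literals {q1=1, q2=0, q3=1, q4=1}.
0 branches closed, 4 open.
Each open branch fixes some atoms; the unmentioned ones are free. Counting distinct full assignments: branch {q1=0, q2=0, q3=1, q4=1} (none free) contributes 1 new; branch {q1=0, q2=0, q3=1, q4=1} (none free) contributes 0 new; branch {q1=1, q2=0, q3=1, q4=1} (none free) contributes 1 new; branch {q1=1, q2=0, q3=1, q4=1} (none free) contributes 0 new. Total: 2.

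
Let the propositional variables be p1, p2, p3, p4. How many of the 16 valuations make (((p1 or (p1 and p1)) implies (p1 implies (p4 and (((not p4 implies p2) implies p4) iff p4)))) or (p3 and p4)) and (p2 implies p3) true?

Initial set: {T ((((p1 or (p1 and p1)) implies (p1 implies (p4 and (((not p4 implies p2) implies p4) iff p4)))) or (p3 and p4)) and (p2 implies p3))}.
T ((((p1 or (p1 and p1)) implies (p1 implies (p4 and (((not p4 implies p2) implies p4) iff p4)))) or (p3 and p4)) and (p2 implies p3)): α-rule — add T (((p1 or (p1 and p1)) implies (p1 implies (p4 and (((not p4 implies p2) implies p4) iff p4)))) or (p3 and p4)), T (p2 implies p3).
T (((p1 or (p1 and p1)) implies (p1 implies (p4 and (((not p4 implies p2) implies p4) iff p4)))) or (p3 and p4)): β-rule — branch into T ((p1 or (p1 and p1)) implies (p1 implies (p4 and (((not p4 implies p2) implies p4) iff p4))))  //  T (p3 and p4).
  branch 1 (add T ((p1 or (p1 and p1)) implies (p1 implies (p4 and (((not p4 implies p2) implies p4) iff p4))))):
    T (p2 implies p3): β-rule — branch into F p2  //  T p3.
      branch 1.1 (add F p2):
        T ((p1 or (p1 and p1)) implies (p1 implies (p4 and (((not p4 implies p2) implies p4) iff p4)))): β-rule — branch into F (p1 or (p1 and p1))  //  T (p1 implies (p4 and (((not p4 implies p2) implies p4) iff p4))).
          branch 1.1.1 (add F (p1 or (p1 and p1))):
            F (p1 or (p1 and p1)): α-rule — add F p1, F (p1 and p1).
            F (p1 and p1): β-rule — branch into F p1  //  F p1.
              branch 1.1.1.1 (add F p1):
                ○ open, literals {p1=F, p2=F}.
              branch 1.1.1.2 (add F p1):
                ○ open, literals {p1=F, p2=F}.
          branch 1.1.2 (add T (p1 implies (p4 and (((not p4 implies p2) implies p4) iff p4)))):
            T (p1 implies (p4 and (((not p4 implies p2) implies p4) iff p4))): β-rule — branch into F p1  //  T (p4 and (((not p4 implies p2) implies p4) iff p4)).
              branch 1.1.2.1 (add F p1):
                ○ open, literals {p1=F, p2=F}.
              branch 1.1.2.2 (add T (p4 and (((not p4 implies p2) implies p4) iff p4))):
                T (p4 and (((not p4 implies p2) implies p4) iff p4)): α-rule — add T p4, T (((not p4 implies p2) implies p4) iff p4).
                T (((not p4 implies p2) implies p4) iff p4): β-rule — branch into T ((not p4 implies p2) implies p4), T p4  //  F ((not p4 implies p2) implies p4), F p4.
                  branch 1.1.2.2.1 (add T ((not p4 implies p2) implies p4), T p4):
                    T ((not p4 implies p2) implies p4): β-rule — branch into F (not p4 implies p2)  //  T p4.
                      branch 1.1.2.2.1.1 (add F (not p4 implies p2)):
                        F (not p4 implies p2): α-rule — add T not p4, F p2.
                        × closes — contains both p4 and not p4.
                      branch 1.1.2.2.1.2 (add T p4):
                        ○ open, literals {p2=F, p4=T}.
                  branch 1.1.2.2.2 (add F ((not p4 implies p2) implies p4), F p4):
                    × closes — contains both p4 and not p4.
      branch 1.2 (add T p3):
        T ((p1 or (p1 and p1)) implies (p1 implies (p4 and (((not p4 implies p2) implies p4) iff p4)))): β-rule — branch into F (p1 or (p1 and p1))  //  T (p1 implies (p4 and (((not p4 implies p2) implies p4) iff p4))).
          branch 1.2.1 (add F (p1 or (p1 and p1))):
            F (p1 or (p1 and p1)): α-rule — add F p1, F (p1 and p1).
            F (p1 and p1): β-rule — branch into F p1  //  F p1.
              branch 1.2.1.1 (add F p1):
                ○ open, literals {p1=F, p3=T}.
              branch 1.2.1.2 (add F p1):
                ○ open, literals {p1=F, p3=T}.
          branch 1.2.2 (add T (p1 implies (p4 and (((not p4 implies p2) implies p4) iff p4)))):
            T (p1 implies (p4 and (((not p4 implies p2) implies p4) iff p4))): β-rule — branch into F p1  //  T (p4 and (((not p4 implies p2) implies p4) iff p4)).
              branch 1.2.2.1 (add F p1):
                ○ open, literals {p1=F, p3=T}.
              branch 1.2.2.2 (add T (p4 and (((not p4 implies p2) implies p4) iff p4))):
                T (p4 and (((not p4 implies p2) implies p4) iff p4)): α-rule — add T p4, T (((not p4 implies p2) implies p4) iff p4).
                T (((not p4 implies p2) implies p4) iff p4): β-rule — branch into T ((not p4 implies p2) implies p4), T p4  //  F ((not p4 implies p2) implies p4), F p4.
                  branch 1.2.2.2.1 (add T ((not p4 implies p2) implies p4), T p4):
                    T ((not p4 implies p2) implies p4): β-rule — branch into F (not p4 implies p2)  //  T p4.
                      branch 1.2.2.2.1.1 (add F (not p4 implies p2)):
                        F (not p4 implies p2): α-rule — add T not p4, F p2.
                        × closes — contains both p4 and not p4.
                      branch 1.2.2.2.1.2 (add T p4):
                        ○ open, literals {p3=T, p4=T}.
                  branch 1.2.2.2.2 (add F ((not p4 implies p2) implies p4), F p4):
                    × closes — contains both p4 and not p4.
  branch 2 (add T (p3 and p4)):
    T (p3 and p4): α-rule — add T p3, T p4.
    T (p2 implies p3): β-rule — branch into F p2  //  T p3.
      branch 2.1 (add F p2):
        ○ open, literals {p2=F, p3=T, p4=T}.
      branch 2.2 (add T p3):
        ○ open, literals {p3=T, p4=T}.
4 branches closed, 10 open.
Each open branch fixes some atoms; the unmentioned ones are free. Counting distinct full assignments: branch {p1=F, p2=F} (p3, p4) contributes 4 new; branch {p1=F, p2=F} (p3, p4) contributes 0 new; branch {p1=F, p2=F} (p3, p4) contributes 0 new; branch {p2=F, p4=T} (p1, p3) contributes 2 new; branch {p1=F, p3=T} (p2, p4) contributes 2 new; branch {p1=F, p3=T} (p2, p4) contributes 0 new; branch {p1=F, p3=T} (p2, p4) contributes 0 new; branch {p3=T, p4=T} (p1, p2) contributes 1 new; branch {p2=F, p3=T, p4=T} (p1) contributes 0 new; branch {p3=T, p4=T} (p1, p2) contributes 0 new. Total: 9.

9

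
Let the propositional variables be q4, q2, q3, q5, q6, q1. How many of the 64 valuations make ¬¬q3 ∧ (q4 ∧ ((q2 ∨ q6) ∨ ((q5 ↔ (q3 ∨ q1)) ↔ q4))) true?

Initial set: {T (¬¬q3 ∧ (q4 ∧ ((q2 ∨ q6) ∨ ((q5 ↔ (q3 ∨ q1)) ↔ q4))))}.
T (¬¬q3 ∧ (q4 ∧ ((q2 ∨ q6) ∨ ((q5 ↔ (q3 ∨ q1)) ↔ q4)))): α-rule — add T ¬¬q3, T (q4 ∧ ((q2 ∨ q6) ∨ ((q5 ↔ (q3 ∨ q1)) ↔ q4))).
T ¬¬q3: drop double negation, giving T q3.
T (q4 ∧ ((q2 ∨ q6) ∨ ((q5 ↔ (q3 ∨ q1)) ↔ q4))): α-rule — add T q4, T ((q2 ∨ q6) ∨ ((q5 ↔ (q3 ∨ q1)) ↔ q4)).
T ((q2 ∨ q6) ∨ ((q5 ↔ (q3 ∨ q1)) ↔ q4)): β-rule — branch into T (q2 ∨ q6)  //  T ((q5 ↔ (q3 ∨ q1)) ↔ q4).
  branch 1 (add T (q2 ∨ q6)):
    T (q2 ∨ q6): β-rule — branch into T q2  //  T q6.
      branch 1.1 (add T q2):
        ○ open, literals {q2=T, q3=T, q4=T}.
      branch 1.2 (add T q6):
        ○ open, literals {q3=T, q4=T, q6=T}.
  branch 2 (add T ((q5 ↔ (q3 ∨ q1)) ↔ q4)):
    T ((q5 ↔ (q3 ∨ q1)) ↔ q4): β-rule — branch into T (q5 ↔ (q3 ∨ q1)), T q4  //  F (q5 ↔ (q3 ∨ q1)), F q4.
      branch 2.1 (add T (q5 ↔ (q3 ∨ q1)), T q4):
        T (q5 ↔ (q3 ∨ q1)): β-rule — branch into T q5, T (q3 ∨ q1)  //  F q5, F (q3 ∨ q1).
          branch 2.1.1 (add T q5, T (q3 ∨ q1)):
            T (q3 ∨ q1): β-rule — branch into T q3  //  T q1.
              branch 2.1.1.1 (add T q3):
                ○ open, literals {q3=T, q4=T, q5=T}.
              branch 2.1.1.2 (add T q1):
                ○ open, literals {q1=T, q3=T, q4=T, q5=T}.
          branch 2.1.2 (add F q5, F (q3 ∨ q1)):
            F (q3 ∨ q1): α-rule — add F q3, F q1.
            × closes — contains both q3 and ¬q3.
      branch 2.2 (add F (q5 ↔ (q3 ∨ q1)), F q4):
        × closes — contains both q4 and ¬q4.
2 branches closed, 4 open.
Each open branch fixes some atoms; the unmentioned ones are free. Counting distinct full assignments: branch {q2=T, q3=T, q4=T} (q5, q6, q1) contributes 8 new; branch {q3=T, q4=T, q6=T} (q2, q5, q1) contributes 4 new; branch {q3=T, q4=T, q5=T} (q2, q6, q1) contributes 2 new; branch {q1=T, q3=T, q4=T, q5=T} (q2, q6) contributes 0 new. Total: 14.

14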